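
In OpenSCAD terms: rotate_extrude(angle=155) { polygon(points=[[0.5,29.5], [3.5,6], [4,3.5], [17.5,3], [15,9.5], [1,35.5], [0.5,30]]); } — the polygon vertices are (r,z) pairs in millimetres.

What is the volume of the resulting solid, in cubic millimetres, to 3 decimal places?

Profile (r,z), 7 vertices: (0.5,29.5) (3.5,6) (4,3.5) (17.5,3) (15,9.5) (1,35.5) (0.5,30)
edge 0: (0.5,29.5)→(3.5,6)  cross = 0.5·6 − 3.5·29.5 = -100.2500; (r_i+r_j)·cross = 4·-100.2500 = -401.0000
edge 1: (3.5,6)→(4,3.5)  cross = 3.5·3.5 − 4·6 = -11.7500; (r_i+r_j)·cross = 7.5·-11.7500 = -88.1250
edge 2: (4,3.5)→(17.5,3)  cross = 4·3 − 17.5·3.5 = -49.2500; (r_i+r_j)·cross = 21.5·-49.2500 = -1058.8750
edge 3: (17.5,3)→(15,9.5)  cross = 17.5·9.5 − 15·3 = 121.2500; (r_i+r_j)·cross = 32.5·121.2500 = 3940.6250
edge 4: (15,9.5)→(1,35.5)  cross = 15·35.5 − 1·9.5 = 523.0000; (r_i+r_j)·cross = 16·523.0000 = 8368.0000
edge 5: (1,35.5)→(0.5,30)  cross = 1·30 − 0.5·35.5 = 12.2500; (r_i+r_j)·cross = 1.5·12.2500 = 18.3750
edge 6: (0.5,30)→(0.5,29.5)  cross = 0.5·29.5 − 0.5·30 = -0.2500; (r_i+r_j)·cross = 1·-0.2500 = -0.2500
Σcross = 495.0000 → A = |Σcross|/2 = 247.5000 mm²
Σ(r_i+r_j)·cross = 10778.7500 → first moment M = |Σ|/6 = 1796.4583
R_c = M/A = 1796.4583/247.5000 = 7.2584 mm
θ = 155° = 2.705260 rad
V = θ·R_c·A = 2.705260·7.2584·247.5000 = 4859.887 mm³

Volume = 4859.887 mm³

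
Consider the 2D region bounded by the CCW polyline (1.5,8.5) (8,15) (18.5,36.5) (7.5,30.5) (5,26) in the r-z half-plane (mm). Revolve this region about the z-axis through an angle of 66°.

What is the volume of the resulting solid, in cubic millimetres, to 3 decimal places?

Volume = 1547.217 mm³

Profile (r,z), 5 vertices: (1.5,8.5) (8,15) (18.5,36.5) (7.5,30.5) (5,26)
edge 0: (1.5,8.5)→(8,15)  cross = 1.5·15 − 8·8.5 = -45.5000; (r_i+r_j)·cross = 9.5·-45.5000 = -432.2500
edge 1: (8,15)→(18.5,36.5)  cross = 8·36.5 − 18.5·15 = 14.5000; (r_i+r_j)·cross = 26.5·14.5000 = 384.2500
edge 2: (18.5,36.5)→(7.5,30.5)  cross = 18.5·30.5 − 7.5·36.5 = 290.5000; (r_i+r_j)·cross = 26·290.5000 = 7553.0000
edge 3: (7.5,30.5)→(5,26)  cross = 7.5·26 − 5·30.5 = 42.5000; (r_i+r_j)·cross = 12.5·42.5000 = 531.2500
edge 4: (5,26)→(1.5,8.5)  cross = 5·8.5 − 1.5·26 = 3.5000; (r_i+r_j)·cross = 6.5·3.5000 = 22.7500
Σcross = 305.5000 → A = |Σcross|/2 = 152.7500 mm²
Σ(r_i+r_j)·cross = 8059.0000 → first moment M = |Σ|/6 = 1343.1667
R_c = M/A = 1343.1667/152.7500 = 8.7932 mm
θ = 66° = 1.151917 rad
V = θ·R_c·A = 1.151917·8.7932·152.7500 = 1547.217 mm³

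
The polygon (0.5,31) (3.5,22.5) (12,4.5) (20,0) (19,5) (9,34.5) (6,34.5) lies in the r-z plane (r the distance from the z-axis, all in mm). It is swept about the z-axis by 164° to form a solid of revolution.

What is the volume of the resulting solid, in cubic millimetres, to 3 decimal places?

Profile (r,z), 7 vertices: (0.5,31) (3.5,22.5) (12,4.5) (20,0) (19,5) (9,34.5) (6,34.5)
edge 0: (0.5,31)→(3.5,22.5)  cross = 0.5·22.5 − 3.5·31 = -97.2500; (r_i+r_j)·cross = 4·-97.2500 = -389.0000
edge 1: (3.5,22.5)→(12,4.5)  cross = 3.5·4.5 − 12·22.5 = -254.2500; (r_i+r_j)·cross = 15.5·-254.2500 = -3940.8750
edge 2: (12,4.5)→(20,0)  cross = 12·0 − 20·4.5 = -90.0000; (r_i+r_j)·cross = 32·-90.0000 = -2880.0000
edge 3: (20,0)→(19,5)  cross = 20·5 − 19·0 = 100.0000; (r_i+r_j)·cross = 39·100.0000 = 3900.0000
edge 4: (19,5)→(9,34.5)  cross = 19·34.5 − 9·5 = 610.5000; (r_i+r_j)·cross = 28·610.5000 = 17094.0000
edge 5: (9,34.5)→(6,34.5)  cross = 9·34.5 − 6·34.5 = 103.5000; (r_i+r_j)·cross = 15·103.5000 = 1552.5000
edge 6: (6,34.5)→(0.5,31)  cross = 6·31 − 0.5·34.5 = 168.7500; (r_i+r_j)·cross = 6.5·168.7500 = 1096.8750
Σcross = 541.2500 → A = |Σcross|/2 = 270.6250 mm²
Σ(r_i+r_j)·cross = 16433.5000 → first moment M = |Σ|/6 = 2738.9167
R_c = M/A = 2738.9167/270.6250 = 10.1207 mm
θ = 164° = 2.862340 rad
V = θ·R_c·A = 2.862340·10.1207·270.6250 = 7839.711 mm³

Volume = 7839.711 mm³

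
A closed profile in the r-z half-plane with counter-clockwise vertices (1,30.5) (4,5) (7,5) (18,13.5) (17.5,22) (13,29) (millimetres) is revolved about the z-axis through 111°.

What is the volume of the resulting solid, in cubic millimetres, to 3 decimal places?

Volume = 5467.871 mm³

Profile (r,z), 6 vertices: (1,30.5) (4,5) (7,5) (18,13.5) (17.5,22) (13,29)
edge 0: (1,30.5)→(4,5)  cross = 1·5 − 4·30.5 = -117.0000; (r_i+r_j)·cross = 5·-117.0000 = -585.0000
edge 1: (4,5)→(7,5)  cross = 4·5 − 7·5 = -15.0000; (r_i+r_j)·cross = 11·-15.0000 = -165.0000
edge 2: (7,5)→(18,13.5)  cross = 7·13.5 − 18·5 = 4.5000; (r_i+r_j)·cross = 25·4.5000 = 112.5000
edge 3: (18,13.5)→(17.5,22)  cross = 18·22 − 17.5·13.5 = 159.7500; (r_i+r_j)·cross = 35.5·159.7500 = 5671.1250
edge 4: (17.5,22)→(13,29)  cross = 17.5·29 − 13·22 = 221.5000; (r_i+r_j)·cross = 30.5·221.5000 = 6755.7500
edge 5: (13,29)→(1,30.5)  cross = 13·30.5 − 1·29 = 367.5000; (r_i+r_j)·cross = 14·367.5000 = 5145.0000
Σcross = 621.2500 → A = |Σcross|/2 = 310.6250 mm²
Σ(r_i+r_j)·cross = 16934.3750 → first moment M = |Σ|/6 = 2822.3958
R_c = M/A = 2822.3958/310.6250 = 9.0862 mm
θ = 111° = 1.937315 rad
V = θ·R_c·A = 1.937315·9.0862·310.6250 = 5467.871 mm³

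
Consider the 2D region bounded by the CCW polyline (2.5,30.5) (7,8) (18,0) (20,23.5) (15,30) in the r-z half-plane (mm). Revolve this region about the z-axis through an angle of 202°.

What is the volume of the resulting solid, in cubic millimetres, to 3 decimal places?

Volume = 15272.748 mm³

Profile (r,z), 5 vertices: (2.5,30.5) (7,8) (18,0) (20,23.5) (15,30)
edge 0: (2.5,30.5)→(7,8)  cross = 2.5·8 − 7·30.5 = -193.5000; (r_i+r_j)·cross = 9.5·-193.5000 = -1838.2500
edge 1: (7,8)→(18,0)  cross = 7·0 − 18·8 = -144.0000; (r_i+r_j)·cross = 25·-144.0000 = -3600.0000
edge 2: (18,0)→(20,23.5)  cross = 18·23.5 − 20·0 = 423.0000; (r_i+r_j)·cross = 38·423.0000 = 16074.0000
edge 3: (20,23.5)→(15,30)  cross = 20·30 − 15·23.5 = 247.5000; (r_i+r_j)·cross = 35·247.5000 = 8662.5000
edge 4: (15,30)→(2.5,30.5)  cross = 15·30.5 − 2.5·30 = 382.5000; (r_i+r_j)·cross = 17.5·382.5000 = 6693.7500
Σcross = 715.5000 → A = |Σcross|/2 = 357.7500 mm²
Σ(r_i+r_j)·cross = 25992.0000 → first moment M = |Σ|/6 = 4332.0000
R_c = M/A = 4332.0000/357.7500 = 12.1090 mm
θ = 202° = 3.525565 rad
V = θ·R_c·A = 3.525565·12.1090·357.7500 = 15272.748 mm³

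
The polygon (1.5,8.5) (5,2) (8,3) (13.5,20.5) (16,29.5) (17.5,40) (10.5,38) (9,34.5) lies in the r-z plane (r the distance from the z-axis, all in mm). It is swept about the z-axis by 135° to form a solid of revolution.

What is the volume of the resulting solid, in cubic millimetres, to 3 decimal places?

Volume = 6329.622 mm³

Profile (r,z), 8 vertices: (1.5,8.5) (5,2) (8,3) (13.5,20.5) (16,29.5) (17.5,40) (10.5,38) (9,34.5)
edge 0: (1.5,8.5)→(5,2)  cross = 1.5·2 − 5·8.5 = -39.5000; (r_i+r_j)·cross = 6.5·-39.5000 = -256.7500
edge 1: (5,2)→(8,3)  cross = 5·3 − 8·2 = -1.0000; (r_i+r_j)·cross = 13·-1.0000 = -13.0000
edge 2: (8,3)→(13.5,20.5)  cross = 8·20.5 − 13.5·3 = 123.5000; (r_i+r_j)·cross = 21.5·123.5000 = 2655.2500
edge 3: (13.5,20.5)→(16,29.5)  cross = 13.5·29.5 − 16·20.5 = 70.2500; (r_i+r_j)·cross = 29.5·70.2500 = 2072.3750
edge 4: (16,29.5)→(17.5,40)  cross = 16·40 − 17.5·29.5 = 123.7500; (r_i+r_j)·cross = 33.5·123.7500 = 4145.6250
edge 5: (17.5,40)→(10.5,38)  cross = 17.5·38 − 10.5·40 = 245.0000; (r_i+r_j)·cross = 28·245.0000 = 6860.0000
edge 6: (10.5,38)→(9,34.5)  cross = 10.5·34.5 − 9·38 = 20.2500; (r_i+r_j)·cross = 19.5·20.2500 = 394.8750
edge 7: (9,34.5)→(1.5,8.5)  cross = 9·8.5 − 1.5·34.5 = 24.7500; (r_i+r_j)·cross = 10.5·24.7500 = 259.8750
Σcross = 567.0000 → A = |Σcross|/2 = 283.5000 mm²
Σ(r_i+r_j)·cross = 16118.2500 → first moment M = |Σ|/6 = 2686.3750
R_c = M/A = 2686.3750/283.5000 = 9.4757 mm
θ = 135° = 2.356194 rad
V = θ·R_c·A = 2.356194·9.4757·283.5000 = 6329.622 mm³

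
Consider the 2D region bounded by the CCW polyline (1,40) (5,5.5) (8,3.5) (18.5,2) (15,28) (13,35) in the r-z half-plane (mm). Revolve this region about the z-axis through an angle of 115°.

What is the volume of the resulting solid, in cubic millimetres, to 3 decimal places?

Volume = 8310.391 mm³

Profile (r,z), 6 vertices: (1,40) (5,5.5) (8,3.5) (18.5,2) (15,28) (13,35)
edge 0: (1,40)→(5,5.5)  cross = 1·5.5 − 5·40 = -194.5000; (r_i+r_j)·cross = 6·-194.5000 = -1167.0000
edge 1: (5,5.5)→(8,3.5)  cross = 5·3.5 − 8·5.5 = -26.5000; (r_i+r_j)·cross = 13·-26.5000 = -344.5000
edge 2: (8,3.5)→(18.5,2)  cross = 8·2 − 18.5·3.5 = -48.7500; (r_i+r_j)·cross = 26.5·-48.7500 = -1291.8750
edge 3: (18.5,2)→(15,28)  cross = 18.5·28 − 15·2 = 488.0000; (r_i+r_j)·cross = 33.5·488.0000 = 16348.0000
edge 4: (15,28)→(13,35)  cross = 15·35 − 13·28 = 161.0000; (r_i+r_j)·cross = 28·161.0000 = 4508.0000
edge 5: (13,35)→(1,40)  cross = 13·40 − 1·35 = 485.0000; (r_i+r_j)·cross = 14·485.0000 = 6790.0000
Σcross = 864.2500 → A = |Σcross|/2 = 432.1250 mm²
Σ(r_i+r_j)·cross = 24842.6250 → first moment M = |Σ|/6 = 4140.4375
R_c = M/A = 4140.4375/432.1250 = 9.5816 mm
θ = 115° = 2.007129 rad
V = θ·R_c·A = 2.007129·9.5816·432.1250 = 8310.391 mm³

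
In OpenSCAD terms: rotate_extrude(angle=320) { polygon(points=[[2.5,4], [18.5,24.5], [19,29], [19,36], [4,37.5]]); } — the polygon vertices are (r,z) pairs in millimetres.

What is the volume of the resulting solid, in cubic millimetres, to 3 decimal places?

Volume = 18634.415 mm³

Profile (r,z), 5 vertices: (2.5,4) (18.5,24.5) (19,29) (19,36) (4,37.5)
edge 0: (2.5,4)→(18.5,24.5)  cross = 2.5·24.5 − 18.5·4 = -12.7500; (r_i+r_j)·cross = 21·-12.7500 = -267.7500
edge 1: (18.5,24.5)→(19,29)  cross = 18.5·29 − 19·24.5 = 71.0000; (r_i+r_j)·cross = 37.5·71.0000 = 2662.5000
edge 2: (19,29)→(19,36)  cross = 19·36 − 19·29 = 133.0000; (r_i+r_j)·cross = 38·133.0000 = 5054.0000
edge 3: (19,36)→(4,37.5)  cross = 19·37.5 − 4·36 = 568.5000; (r_i+r_j)·cross = 23·568.5000 = 13075.5000
edge 4: (4,37.5)→(2.5,4)  cross = 4·4 − 2.5·37.5 = -77.7500; (r_i+r_j)·cross = 6.5·-77.7500 = -505.3750
Σcross = 682.0000 → A = |Σcross|/2 = 341.0000 mm²
Σ(r_i+r_j)·cross = 20018.8750 → first moment M = |Σ|/6 = 3336.4792
R_c = M/A = 3336.4792/341.0000 = 9.7844 mm
θ = 320° = 5.585054 rad
V = θ·R_c·A = 5.585054·9.7844·341.0000 = 18634.415 mm³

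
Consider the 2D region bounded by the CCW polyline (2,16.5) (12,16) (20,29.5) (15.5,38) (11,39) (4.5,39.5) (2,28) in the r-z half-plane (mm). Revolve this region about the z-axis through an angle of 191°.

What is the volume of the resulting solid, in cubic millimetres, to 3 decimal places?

Profile (r,z), 7 vertices: (2,16.5) (12,16) (20,29.5) (15.5,38) (11,39) (4.5,39.5) (2,28)
edge 0: (2,16.5)→(12,16)  cross = 2·16 − 12·16.5 = -166.0000; (r_i+r_j)·cross = 14·-166.0000 = -2324.0000
edge 1: (12,16)→(20,29.5)  cross = 12·29.5 − 20·16 = 34.0000; (r_i+r_j)·cross = 32·34.0000 = 1088.0000
edge 2: (20,29.5)→(15.5,38)  cross = 20·38 − 15.5·29.5 = 302.7500; (r_i+r_j)·cross = 35.5·302.7500 = 10747.6250
edge 3: (15.5,38)→(11,39)  cross = 15.5·39 − 11·38 = 186.5000; (r_i+r_j)·cross = 26.5·186.5000 = 4942.2500
edge 4: (11,39)→(4.5,39.5)  cross = 11·39.5 − 4.5·39 = 259.0000; (r_i+r_j)·cross = 15.5·259.0000 = 4014.5000
edge 5: (4.5,39.5)→(2,28)  cross = 4.5·28 − 2·39.5 = 47.0000; (r_i+r_j)·cross = 6.5·47.0000 = 305.5000
edge 6: (2,28)→(2,16.5)  cross = 2·16.5 − 2·28 = -23.0000; (r_i+r_j)·cross = 4·-23.0000 = -92.0000
Σcross = 640.2500 → A = |Σcross|/2 = 320.1250 mm²
Σ(r_i+r_j)·cross = 18681.8750 → first moment M = |Σ|/6 = 3113.6458
R_c = M/A = 3113.6458/320.1250 = 9.7263 mm
θ = 191° = 3.333579 rad
V = θ·R_c·A = 3.333579·9.7263·320.1250 = 10379.584 mm³

Volume = 10379.584 mm³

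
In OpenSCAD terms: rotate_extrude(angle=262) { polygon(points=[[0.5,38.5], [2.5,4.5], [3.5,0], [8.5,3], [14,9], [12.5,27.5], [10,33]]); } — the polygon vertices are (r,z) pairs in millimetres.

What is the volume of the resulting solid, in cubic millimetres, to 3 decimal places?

Volume = 11210.890 mm³

Profile (r,z), 7 vertices: (0.5,38.5) (2.5,4.5) (3.5,0) (8.5,3) (14,9) (12.5,27.5) (10,33)
edge 0: (0.5,38.5)→(2.5,4.5)  cross = 0.5·4.5 − 2.5·38.5 = -94.0000; (r_i+r_j)·cross = 3·-94.0000 = -282.0000
edge 1: (2.5,4.5)→(3.5,0)  cross = 2.5·0 − 3.5·4.5 = -15.7500; (r_i+r_j)·cross = 6·-15.7500 = -94.5000
edge 2: (3.5,0)→(8.5,3)  cross = 3.5·3 − 8.5·0 = 10.5000; (r_i+r_j)·cross = 12·10.5000 = 126.0000
edge 3: (8.5,3)→(14,9)  cross = 8.5·9 − 14·3 = 34.5000; (r_i+r_j)·cross = 22.5·34.5000 = 776.2500
edge 4: (14,9)→(12.5,27.5)  cross = 14·27.5 − 12.5·9 = 272.5000; (r_i+r_j)·cross = 26.5·272.5000 = 7221.2500
edge 5: (12.5,27.5)→(10,33)  cross = 12.5·33 − 10·27.5 = 137.5000; (r_i+r_j)·cross = 22.5·137.5000 = 3093.7500
edge 6: (10,33)→(0.5,38.5)  cross = 10·38.5 − 0.5·33 = 368.5000; (r_i+r_j)·cross = 10.5·368.5000 = 3869.2500
Σcross = 713.7500 → A = |Σcross|/2 = 356.8750 mm²
Σ(r_i+r_j)·cross = 14710.0000 → first moment M = |Σ|/6 = 2451.6667
R_c = M/A = 2451.6667/356.8750 = 6.8698 mm
θ = 262° = 4.572763 rad
V = θ·R_c·A = 4.572763·6.8698·356.8750 = 11210.890 mm³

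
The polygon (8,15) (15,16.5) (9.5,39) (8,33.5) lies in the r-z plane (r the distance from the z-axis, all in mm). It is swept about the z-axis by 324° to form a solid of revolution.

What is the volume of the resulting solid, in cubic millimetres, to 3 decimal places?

Volume = 5743.931 mm³

Profile (r,z), 4 vertices: (8,15) (15,16.5) (9.5,39) (8,33.5)
edge 0: (8,15)→(15,16.5)  cross = 8·16.5 − 15·15 = -93.0000; (r_i+r_j)·cross = 23·-93.0000 = -2139.0000
edge 1: (15,16.5)→(9.5,39)  cross = 15·39 − 9.5·16.5 = 428.2500; (r_i+r_j)·cross = 24.5·428.2500 = 10492.1250
edge 2: (9.5,39)→(8,33.5)  cross = 9.5·33.5 − 8·39 = 6.2500; (r_i+r_j)·cross = 17.5·6.2500 = 109.3750
edge 3: (8,33.5)→(8,15)  cross = 8·15 − 8·33.5 = -148.0000; (r_i+r_j)·cross = 16·-148.0000 = -2368.0000
Σcross = 193.5000 → A = |Σcross|/2 = 96.7500 mm²
Σ(r_i+r_j)·cross = 6094.5000 → first moment M = |Σ|/6 = 1015.7500
R_c = M/A = 1015.7500/96.7500 = 10.4987 mm
θ = 324° = 5.654867 rad
V = θ·R_c·A = 5.654867·10.4987·96.7500 = 5743.931 mm³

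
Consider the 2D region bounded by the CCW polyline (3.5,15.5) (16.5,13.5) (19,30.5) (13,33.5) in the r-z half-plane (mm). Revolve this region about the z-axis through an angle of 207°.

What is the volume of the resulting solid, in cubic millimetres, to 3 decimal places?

Volume = 8225.063 mm³

Profile (r,z), 4 vertices: (3.5,15.5) (16.5,13.5) (19,30.5) (13,33.5)
edge 0: (3.5,15.5)→(16.5,13.5)  cross = 3.5·13.5 − 16.5·15.5 = -208.5000; (r_i+r_j)·cross = 20·-208.5000 = -4170.0000
edge 1: (16.5,13.5)→(19,30.5)  cross = 16.5·30.5 − 19·13.5 = 246.7500; (r_i+r_j)·cross = 35.5·246.7500 = 8759.6250
edge 2: (19,30.5)→(13,33.5)  cross = 19·33.5 − 13·30.5 = 240.0000; (r_i+r_j)·cross = 32·240.0000 = 7680.0000
edge 3: (13,33.5)→(3.5,15.5)  cross = 13·15.5 − 3.5·33.5 = 84.2500; (r_i+r_j)·cross = 16.5·84.2500 = 1390.1250
Σcross = 362.5000 → A = |Σcross|/2 = 181.2500 mm²
Σ(r_i+r_j)·cross = 13659.7500 → first moment M = |Σ|/6 = 2276.6250
R_c = M/A = 2276.6250/181.2500 = 12.5607 mm
θ = 207° = 3.612832 rad
V = θ·R_c·A = 3.612832·12.5607·181.2500 = 8225.063 mm³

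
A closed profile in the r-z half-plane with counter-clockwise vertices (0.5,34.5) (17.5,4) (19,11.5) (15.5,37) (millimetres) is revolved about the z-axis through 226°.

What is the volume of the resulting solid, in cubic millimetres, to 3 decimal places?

Profile (r,z), 4 vertices: (0.5,34.5) (17.5,4) (19,11.5) (15.5,37)
edge 0: (0.5,34.5)→(17.5,4)  cross = 0.5·4 − 17.5·34.5 = -601.7500; (r_i+r_j)·cross = 18·-601.7500 = -10831.5000
edge 1: (17.5,4)→(19,11.5)  cross = 17.5·11.5 − 19·4 = 125.2500; (r_i+r_j)·cross = 36.5·125.2500 = 4571.6250
edge 2: (19,11.5)→(15.5,37)  cross = 19·37 − 15.5·11.5 = 524.7500; (r_i+r_j)·cross = 34.5·524.7500 = 18103.8750
edge 3: (15.5,37)→(0.5,34.5)  cross = 15.5·34.5 − 0.5·37 = 516.2500; (r_i+r_j)·cross = 16·516.2500 = 8260.0000
Σcross = 564.5000 → A = |Σcross|/2 = 282.2500 mm²
Σ(r_i+r_j)·cross = 20104.0000 → first moment M = |Σ|/6 = 3350.6667
R_c = M/A = 3350.6667/282.2500 = 11.8713 mm
θ = 226° = 3.944444 rad
V = θ·R_c·A = 3.944444·11.8713·282.2500 = 13216.517 mm³

Volume = 13216.517 mm³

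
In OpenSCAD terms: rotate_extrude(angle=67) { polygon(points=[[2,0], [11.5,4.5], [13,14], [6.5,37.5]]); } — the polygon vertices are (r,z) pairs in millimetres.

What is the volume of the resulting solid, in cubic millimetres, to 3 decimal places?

Volume = 1895.745 mm³

Profile (r,z), 4 vertices: (2,0) (11.5,4.5) (13,14) (6.5,37.5)
edge 0: (2,0)→(11.5,4.5)  cross = 2·4.5 − 11.5·0 = 9.0000; (r_i+r_j)·cross = 13.5·9.0000 = 121.5000
edge 1: (11.5,4.5)→(13,14)  cross = 11.5·14 − 13·4.5 = 102.5000; (r_i+r_j)·cross = 24.5·102.5000 = 2511.2500
edge 2: (13,14)→(6.5,37.5)  cross = 13·37.5 − 6.5·14 = 396.5000; (r_i+r_j)·cross = 19.5·396.5000 = 7731.7500
edge 3: (6.5,37.5)→(2,0)  cross = 6.5·0 − 2·37.5 = -75.0000; (r_i+r_j)·cross = 8.5·-75.0000 = -637.5000
Σcross = 433.0000 → A = |Σcross|/2 = 216.5000 mm²
Σ(r_i+r_j)·cross = 9727.0000 → first moment M = |Σ|/6 = 1621.1667
R_c = M/A = 1621.1667/216.5000 = 7.4881 mm
θ = 67° = 1.169371 rad
V = θ·R_c·A = 1.169371·7.4881·216.5000 = 1895.745 mm³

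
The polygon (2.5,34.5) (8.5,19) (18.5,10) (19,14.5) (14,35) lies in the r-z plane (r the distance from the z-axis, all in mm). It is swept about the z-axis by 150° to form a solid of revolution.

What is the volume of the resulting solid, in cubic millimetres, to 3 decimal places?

Volume = 6460.936 mm³

Profile (r,z), 5 vertices: (2.5,34.5) (8.5,19) (18.5,10) (19,14.5) (14,35)
edge 0: (2.5,34.5)→(8.5,19)  cross = 2.5·19 − 8.5·34.5 = -245.7500; (r_i+r_j)·cross = 11·-245.7500 = -2703.2500
edge 1: (8.5,19)→(18.5,10)  cross = 8.5·10 − 18.5·19 = -266.5000; (r_i+r_j)·cross = 27·-266.5000 = -7195.5000
edge 2: (18.5,10)→(19,14.5)  cross = 18.5·14.5 − 19·10 = 78.2500; (r_i+r_j)·cross = 37.5·78.2500 = 2934.3750
edge 3: (19,14.5)→(14,35)  cross = 19·35 − 14·14.5 = 462.0000; (r_i+r_j)·cross = 33·462.0000 = 15246.0000
edge 4: (14,35)→(2.5,34.5)  cross = 14·34.5 − 2.5·35 = 395.5000; (r_i+r_j)·cross = 16.5·395.5000 = 6525.7500
Σcross = 423.5000 → A = |Σcross|/2 = 211.7500 mm²
Σ(r_i+r_j)·cross = 14807.3750 → first moment M = |Σ|/6 = 2467.8958
R_c = M/A = 2467.8958/211.7500 = 11.6548 mm
θ = 150° = 2.617994 rad
V = θ·R_c·A = 2.617994·11.6548·211.7500 = 6460.936 mm³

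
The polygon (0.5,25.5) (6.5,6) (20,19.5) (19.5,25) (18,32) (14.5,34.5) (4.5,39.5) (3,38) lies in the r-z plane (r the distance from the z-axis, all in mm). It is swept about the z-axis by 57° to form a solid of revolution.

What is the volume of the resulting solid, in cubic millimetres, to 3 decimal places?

Profile (r,z), 8 vertices: (0.5,25.5) (6.5,6) (20,19.5) (19.5,25) (18,32) (14.5,34.5) (4.5,39.5) (3,38)
edge 0: (0.5,25.5)→(6.5,6)  cross = 0.5·6 − 6.5·25.5 = -162.7500; (r_i+r_j)·cross = 7·-162.7500 = -1139.2500
edge 1: (6.5,6)→(20,19.5)  cross = 6.5·19.5 − 20·6 = 6.7500; (r_i+r_j)·cross = 26.5·6.7500 = 178.8750
edge 2: (20,19.5)→(19.5,25)  cross = 20·25 − 19.5·19.5 = 119.7500; (r_i+r_j)·cross = 39.5·119.7500 = 4730.1250
edge 3: (19.5,25)→(18,32)  cross = 19.5·32 − 18·25 = 174.0000; (r_i+r_j)·cross = 37.5·174.0000 = 6525.0000
edge 4: (18,32)→(14.5,34.5)  cross = 18·34.5 − 14.5·32 = 157.0000; (r_i+r_j)·cross = 32.5·157.0000 = 5102.5000
edge 5: (14.5,34.5)→(4.5,39.5)  cross = 14.5·39.5 − 4.5·34.5 = 417.5000; (r_i+r_j)·cross = 19·417.5000 = 7932.5000
edge 6: (4.5,39.5)→(3,38)  cross = 4.5·38 − 3·39.5 = 52.5000; (r_i+r_j)·cross = 7.5·52.5000 = 393.7500
edge 7: (3,38)→(0.5,25.5)  cross = 3·25.5 − 0.5·38 = 57.5000; (r_i+r_j)·cross = 3.5·57.5000 = 201.2500
Σcross = 822.2500 → A = |Σcross|/2 = 411.1250 mm²
Σ(r_i+r_j)·cross = 23924.7500 → first moment M = |Σ|/6 = 3987.4583
R_c = M/A = 3987.4583/411.1250 = 9.6989 mm
θ = 57° = 0.994838 rad
V = θ·R_c·A = 0.994838·9.6989·411.1250 = 3966.874 mm³

Volume = 3966.874 mm³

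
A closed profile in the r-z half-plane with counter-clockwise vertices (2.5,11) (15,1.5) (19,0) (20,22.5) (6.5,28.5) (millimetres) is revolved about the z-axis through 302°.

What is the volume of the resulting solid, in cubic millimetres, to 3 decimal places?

Volume = 21183.065 mm³

Profile (r,z), 5 vertices: (2.5,11) (15,1.5) (19,0) (20,22.5) (6.5,28.5)
edge 0: (2.5,11)→(15,1.5)  cross = 2.5·1.5 − 15·11 = -161.2500; (r_i+r_j)·cross = 17.5·-161.2500 = -2821.8750
edge 1: (15,1.5)→(19,0)  cross = 15·0 − 19·1.5 = -28.5000; (r_i+r_j)·cross = 34·-28.5000 = -969.0000
edge 2: (19,0)→(20,22.5)  cross = 19·22.5 − 20·0 = 427.5000; (r_i+r_j)·cross = 39·427.5000 = 16672.5000
edge 3: (20,22.5)→(6.5,28.5)  cross = 20·28.5 − 6.5·22.5 = 423.7500; (r_i+r_j)·cross = 26.5·423.7500 = 11229.3750
edge 4: (6.5,28.5)→(2.5,11)  cross = 6.5·11 − 2.5·28.5 = 0.2500; (r_i+r_j)·cross = 9·0.2500 = 2.2500
Σcross = 661.7500 → A = |Σcross|/2 = 330.8750 mm²
Σ(r_i+r_j)·cross = 24113.2500 → first moment M = |Σ|/6 = 4018.8750
R_c = M/A = 4018.8750/330.8750 = 12.1462 mm
θ = 302° = 5.270894 rad
V = θ·R_c·A = 5.270894·12.1462·330.8750 = 21183.065 mm³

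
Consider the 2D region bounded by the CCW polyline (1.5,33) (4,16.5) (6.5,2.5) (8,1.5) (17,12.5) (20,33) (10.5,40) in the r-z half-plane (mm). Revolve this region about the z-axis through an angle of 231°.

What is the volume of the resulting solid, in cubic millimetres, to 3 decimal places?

Volume = 19405.715 mm³

Profile (r,z), 7 vertices: (1.5,33) (4,16.5) (6.5,2.5) (8,1.5) (17,12.5) (20,33) (10.5,40)
edge 0: (1.5,33)→(4,16.5)  cross = 1.5·16.5 − 4·33 = -107.2500; (r_i+r_j)·cross = 5.5·-107.2500 = -589.8750
edge 1: (4,16.5)→(6.5,2.5)  cross = 4·2.5 − 6.5·16.5 = -97.2500; (r_i+r_j)·cross = 10.5·-97.2500 = -1021.1250
edge 2: (6.5,2.5)→(8,1.5)  cross = 6.5·1.5 − 8·2.5 = -10.2500; (r_i+r_j)·cross = 14.5·-10.2500 = -148.6250
edge 3: (8,1.5)→(17,12.5)  cross = 8·12.5 − 17·1.5 = 74.5000; (r_i+r_j)·cross = 25·74.5000 = 1862.5000
edge 4: (17,12.5)→(20,33)  cross = 17·33 − 20·12.5 = 311.0000; (r_i+r_j)·cross = 37·311.0000 = 11507.0000
edge 5: (20,33)→(10.5,40)  cross = 20·40 − 10.5·33 = 453.5000; (r_i+r_j)·cross = 30.5·453.5000 = 13831.7500
edge 6: (10.5,40)→(1.5,33)  cross = 10.5·33 − 1.5·40 = 286.5000; (r_i+r_j)·cross = 12·286.5000 = 3438.0000
Σcross = 910.7500 → A = |Σcross|/2 = 455.3750 mm²
Σ(r_i+r_j)·cross = 28879.6250 → first moment M = |Σ|/6 = 4813.2708
R_c = M/A = 4813.2708/455.3750 = 10.5699 mm
θ = 231° = 4.031711 rad
V = θ·R_c·A = 4.031711·10.5699·455.3750 = 19405.715 mm³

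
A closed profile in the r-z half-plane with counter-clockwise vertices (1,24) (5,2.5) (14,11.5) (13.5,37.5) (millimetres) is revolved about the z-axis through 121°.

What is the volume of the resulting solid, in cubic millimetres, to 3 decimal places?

Volume = 4943.441 mm³

Profile (r,z), 4 vertices: (1,24) (5,2.5) (14,11.5) (13.5,37.5)
edge 0: (1,24)→(5,2.5)  cross = 1·2.5 − 5·24 = -117.5000; (r_i+r_j)·cross = 6·-117.5000 = -705.0000
edge 1: (5,2.5)→(14,11.5)  cross = 5·11.5 − 14·2.5 = 22.5000; (r_i+r_j)·cross = 19·22.5000 = 427.5000
edge 2: (14,11.5)→(13.5,37.5)  cross = 14·37.5 − 13.5·11.5 = 369.7500; (r_i+r_j)·cross = 27.5·369.7500 = 10168.1250
edge 3: (13.5,37.5)→(1,24)  cross = 13.5·24 − 1·37.5 = 286.5000; (r_i+r_j)·cross = 14.5·286.5000 = 4154.2500
Σcross = 561.2500 → A = |Σcross|/2 = 280.6250 mm²
Σ(r_i+r_j)·cross = 14044.8750 → first moment M = |Σ|/6 = 2340.8125
R_c = M/A = 2340.8125/280.6250 = 8.3414 mm
θ = 121° = 2.111848 rad
V = θ·R_c·A = 2.111848·8.3414·280.6250 = 4943.441 mm³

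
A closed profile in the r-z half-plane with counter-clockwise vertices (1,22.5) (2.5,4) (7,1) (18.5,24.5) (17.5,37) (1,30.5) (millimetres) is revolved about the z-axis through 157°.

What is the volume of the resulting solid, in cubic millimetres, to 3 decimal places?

Volume = 9982.086 mm³

Profile (r,z), 6 vertices: (1,22.5) (2.5,4) (7,1) (18.5,24.5) (17.5,37) (1,30.5)
edge 0: (1,22.5)→(2.5,4)  cross = 1·4 − 2.5·22.5 = -52.2500; (r_i+r_j)·cross = 3.5·-52.2500 = -182.8750
edge 1: (2.5,4)→(7,1)  cross = 2.5·1 − 7·4 = -25.5000; (r_i+r_j)·cross = 9.5·-25.5000 = -242.2500
edge 2: (7,1)→(18.5,24.5)  cross = 7·24.5 − 18.5·1 = 153.0000; (r_i+r_j)·cross = 25.5·153.0000 = 3901.5000
edge 3: (18.5,24.5)→(17.5,37)  cross = 18.5·37 − 17.5·24.5 = 255.7500; (r_i+r_j)·cross = 36·255.7500 = 9207.0000
edge 4: (17.5,37)→(1,30.5)  cross = 17.5·30.5 − 1·37 = 496.7500; (r_i+r_j)·cross = 18.5·496.7500 = 9189.8750
edge 5: (1,30.5)→(1,22.5)  cross = 1·22.5 − 1·30.5 = -8.0000; (r_i+r_j)·cross = 2·-8.0000 = -16.0000
Σcross = 819.7500 → A = |Σcross|/2 = 409.8750 mm²
Σ(r_i+r_j)·cross = 21857.2500 → first moment M = |Σ|/6 = 3642.8750
R_c = M/A = 3642.8750/409.8750 = 8.8878 mm
θ = 157° = 2.740167 rad
V = θ·R_c·A = 2.740167·8.8878·409.8750 = 9982.086 mm³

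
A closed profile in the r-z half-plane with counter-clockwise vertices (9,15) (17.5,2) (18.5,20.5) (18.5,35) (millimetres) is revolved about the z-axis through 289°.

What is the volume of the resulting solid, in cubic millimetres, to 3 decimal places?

Volume = 11767.445 mm³

Profile (r,z), 4 vertices: (9,15) (17.5,2) (18.5,20.5) (18.5,35)
edge 0: (9,15)→(17.5,2)  cross = 9·2 − 17.5·15 = -244.5000; (r_i+r_j)·cross = 26.5·-244.5000 = -6479.2500
edge 1: (17.5,2)→(18.5,20.5)  cross = 17.5·20.5 − 18.5·2 = 321.7500; (r_i+r_j)·cross = 36·321.7500 = 11583.0000
edge 2: (18.5,20.5)→(18.5,35)  cross = 18.5·35 − 18.5·20.5 = 268.2500; (r_i+r_j)·cross = 37·268.2500 = 9925.2500
edge 3: (18.5,35)→(9,15)  cross = 18.5·15 − 9·35 = -37.5000; (r_i+r_j)·cross = 27.5·-37.5000 = -1031.2500
Σcross = 308.0000 → A = |Σcross|/2 = 154.0000 mm²
Σ(r_i+r_j)·cross = 13997.7500 → first moment M = |Σ|/6 = 2332.9583
R_c = M/A = 2332.9583/154.0000 = 15.1491 mm
θ = 289° = 5.044002 rad
V = θ·R_c·A = 5.044002·15.1491·154.0000 = 11767.445 mm³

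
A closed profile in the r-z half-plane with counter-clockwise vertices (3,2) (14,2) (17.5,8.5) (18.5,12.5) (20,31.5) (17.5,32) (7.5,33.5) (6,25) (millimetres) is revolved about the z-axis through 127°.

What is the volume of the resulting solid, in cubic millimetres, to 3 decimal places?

Volume = 10540.520 mm³

Profile (r,z), 8 vertices: (3,2) (14,2) (17.5,8.5) (18.5,12.5) (20,31.5) (17.5,32) (7.5,33.5) (6,25)
edge 0: (3,2)→(14,2)  cross = 3·2 − 14·2 = -22.0000; (r_i+r_j)·cross = 17·-22.0000 = -374.0000
edge 1: (14,2)→(17.5,8.5)  cross = 14·8.5 − 17.5·2 = 84.0000; (r_i+r_j)·cross = 31.5·84.0000 = 2646.0000
edge 2: (17.5,8.5)→(18.5,12.5)  cross = 17.5·12.5 − 18.5·8.5 = 61.5000; (r_i+r_j)·cross = 36·61.5000 = 2214.0000
edge 3: (18.5,12.5)→(20,31.5)  cross = 18.5·31.5 − 20·12.5 = 332.7500; (r_i+r_j)·cross = 38.5·332.7500 = 12810.8750
edge 4: (20,31.5)→(17.5,32)  cross = 20·32 − 17.5·31.5 = 88.7500; (r_i+r_j)·cross = 37.5·88.7500 = 3328.1250
edge 5: (17.5,32)→(7.5,33.5)  cross = 17.5·33.5 − 7.5·32 = 346.2500; (r_i+r_j)·cross = 25·346.2500 = 8656.2500
edge 6: (7.5,33.5)→(6,25)  cross = 7.5·25 − 6·33.5 = -13.5000; (r_i+r_j)·cross = 13.5·-13.5000 = -182.2500
edge 7: (6,25)→(3,2)  cross = 6·2 − 3·25 = -63.0000; (r_i+r_j)·cross = 9·-63.0000 = -567.0000
Σcross = 814.7500 → A = |Σcross|/2 = 407.3750 mm²
Σ(r_i+r_j)·cross = 28532.0000 → first moment M = |Σ|/6 = 4755.3333
R_c = M/A = 4755.3333/407.3750 = 11.6731 mm
θ = 127° = 2.216568 rad
V = θ·R_c·A = 2.216568·11.6731·407.3750 = 10540.520 mm³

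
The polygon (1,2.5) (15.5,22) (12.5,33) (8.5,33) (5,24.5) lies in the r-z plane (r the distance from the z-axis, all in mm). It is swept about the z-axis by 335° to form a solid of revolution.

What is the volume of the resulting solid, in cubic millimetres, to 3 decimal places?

Volume = 9383.712 mm³

Profile (r,z), 5 vertices: (1,2.5) (15.5,22) (12.5,33) (8.5,33) (5,24.5)
edge 0: (1,2.5)→(15.5,22)  cross = 1·22 − 15.5·2.5 = -16.7500; (r_i+r_j)·cross = 16.5·-16.7500 = -276.3750
edge 1: (15.5,22)→(12.5,33)  cross = 15.5·33 − 12.5·22 = 236.5000; (r_i+r_j)·cross = 28·236.5000 = 6622.0000
edge 2: (12.5,33)→(8.5,33)  cross = 12.5·33 − 8.5·33 = 132.0000; (r_i+r_j)·cross = 21·132.0000 = 2772.0000
edge 3: (8.5,33)→(5,24.5)  cross = 8.5·24.5 − 5·33 = 43.2500; (r_i+r_j)·cross = 13.5·43.2500 = 583.8750
edge 4: (5,24.5)→(1,2.5)  cross = 5·2.5 − 1·24.5 = -12.0000; (r_i+r_j)·cross = 6·-12.0000 = -72.0000
Σcross = 383.0000 → A = |Σcross|/2 = 191.5000 mm²
Σ(r_i+r_j)·cross = 9629.5000 → first moment M = |Σ|/6 = 1604.9167
R_c = M/A = 1604.9167/191.5000 = 8.3808 mm
θ = 335° = 5.846853 rad
V = θ·R_c·A = 5.846853·8.3808·191.5000 = 9383.712 mm³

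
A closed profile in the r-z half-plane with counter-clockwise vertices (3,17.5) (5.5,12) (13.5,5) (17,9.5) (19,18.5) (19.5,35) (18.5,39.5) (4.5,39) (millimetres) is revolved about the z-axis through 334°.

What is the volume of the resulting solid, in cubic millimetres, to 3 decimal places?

Volume = 30772.429 mm³

Profile (r,z), 8 vertices: (3,17.5) (5.5,12) (13.5,5) (17,9.5) (19,18.5) (19.5,35) (18.5,39.5) (4.5,39)
edge 0: (3,17.5)→(5.5,12)  cross = 3·12 − 5.5·17.5 = -60.2500; (r_i+r_j)·cross = 8.5·-60.2500 = -512.1250
edge 1: (5.5,12)→(13.5,5)  cross = 5.5·5 − 13.5·12 = -134.5000; (r_i+r_j)·cross = 19·-134.5000 = -2555.5000
edge 2: (13.5,5)→(17,9.5)  cross = 13.5·9.5 − 17·5 = 43.2500; (r_i+r_j)·cross = 30.5·43.2500 = 1319.1250
edge 3: (17,9.5)→(19,18.5)  cross = 17·18.5 − 19·9.5 = 134.0000; (r_i+r_j)·cross = 36·134.0000 = 4824.0000
edge 4: (19,18.5)→(19.5,35)  cross = 19·35 − 19.5·18.5 = 304.2500; (r_i+r_j)·cross = 38.5·304.2500 = 11713.6250
edge 5: (19.5,35)→(18.5,39.5)  cross = 19.5·39.5 − 18.5·35 = 122.7500; (r_i+r_j)·cross = 38·122.7500 = 4664.5000
edge 6: (18.5,39.5)→(4.5,39)  cross = 18.5·39 − 4.5·39.5 = 543.7500; (r_i+r_j)·cross = 23·543.7500 = 12506.2500
edge 7: (4.5,39)→(3,17.5)  cross = 4.5·17.5 − 3·39 = -38.2500; (r_i+r_j)·cross = 7.5·-38.2500 = -286.8750
Σcross = 915.0000 → A = |Σcross|/2 = 457.5000 mm²
Σ(r_i+r_j)·cross = 31673.0000 → first moment M = |Σ|/6 = 5278.8333
R_c = M/A = 5278.8333/457.5000 = 11.5384 mm
θ = 334° = 5.829400 rad
V = θ·R_c·A = 5.829400·11.5384·457.5000 = 30772.429 mm³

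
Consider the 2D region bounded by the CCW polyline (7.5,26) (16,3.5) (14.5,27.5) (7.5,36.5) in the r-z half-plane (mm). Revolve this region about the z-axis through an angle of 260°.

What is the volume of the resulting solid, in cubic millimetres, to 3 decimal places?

Volume = 6532.811 mm³

Profile (r,z), 4 vertices: (7.5,26) (16,3.5) (14.5,27.5) (7.5,36.5)
edge 0: (7.5,26)→(16,3.5)  cross = 7.5·3.5 − 16·26 = -389.7500; (r_i+r_j)·cross = 23.5·-389.7500 = -9159.1250
edge 1: (16,3.5)→(14.5,27.5)  cross = 16·27.5 − 14.5·3.5 = 389.2500; (r_i+r_j)·cross = 30.5·389.2500 = 11872.1250
edge 2: (14.5,27.5)→(7.5,36.5)  cross = 14.5·36.5 − 7.5·27.5 = 323.0000; (r_i+r_j)·cross = 22·323.0000 = 7106.0000
edge 3: (7.5,36.5)→(7.5,26)  cross = 7.5·26 − 7.5·36.5 = -78.7500; (r_i+r_j)·cross = 15·-78.7500 = -1181.2500
Σcross = 243.7500 → A = |Σcross|/2 = 121.8750 mm²
Σ(r_i+r_j)·cross = 8637.7500 → first moment M = |Σ|/6 = 1439.6250
R_c = M/A = 1439.6250/121.8750 = 11.8123 mm
θ = 260° = 4.537856 rad
V = θ·R_c·A = 4.537856·11.8123·121.8750 = 6532.811 mm³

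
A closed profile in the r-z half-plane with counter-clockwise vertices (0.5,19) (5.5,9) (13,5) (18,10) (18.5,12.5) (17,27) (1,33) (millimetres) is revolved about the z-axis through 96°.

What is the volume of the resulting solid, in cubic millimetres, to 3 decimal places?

Volume = 5654.448 mm³

Profile (r,z), 7 vertices: (0.5,19) (5.5,9) (13,5) (18,10) (18.5,12.5) (17,27) (1,33)
edge 0: (0.5,19)→(5.5,9)  cross = 0.5·9 − 5.5·19 = -100.0000; (r_i+r_j)·cross = 6·-100.0000 = -600.0000
edge 1: (5.5,9)→(13,5)  cross = 5.5·5 − 13·9 = -89.5000; (r_i+r_j)·cross = 18.5·-89.5000 = -1655.7500
edge 2: (13,5)→(18,10)  cross = 13·10 − 18·5 = 40.0000; (r_i+r_j)·cross = 31·40.0000 = 1240.0000
edge 3: (18,10)→(18.5,12.5)  cross = 18·12.5 − 18.5·10 = 40.0000; (r_i+r_j)·cross = 36.5·40.0000 = 1460.0000
edge 4: (18.5,12.5)→(17,27)  cross = 18.5·27 − 17·12.5 = 287.0000; (r_i+r_j)·cross = 35.5·287.0000 = 10188.5000
edge 5: (17,27)→(1,33)  cross = 17·33 − 1·27 = 534.0000; (r_i+r_j)·cross = 18·534.0000 = 9612.0000
edge 6: (1,33)→(0.5,19)  cross = 1·19 − 0.5·33 = 2.5000; (r_i+r_j)·cross = 1.5·2.5000 = 3.7500
Σcross = 714.0000 → A = |Σcross|/2 = 357.0000 mm²
Σ(r_i+r_j)·cross = 20248.5000 → first moment M = |Σ|/6 = 3374.7500
R_c = M/A = 3374.7500/357.0000 = 9.4531 mm
θ = 96° = 1.675516 rad
V = θ·R_c·A = 1.675516·9.4531·357.0000 = 5654.448 mm³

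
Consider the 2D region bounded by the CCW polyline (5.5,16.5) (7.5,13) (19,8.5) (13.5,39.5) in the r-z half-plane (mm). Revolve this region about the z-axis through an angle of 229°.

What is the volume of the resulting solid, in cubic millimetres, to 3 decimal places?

Profile (r,z), 4 vertices: (5.5,16.5) (7.5,13) (19,8.5) (13.5,39.5)
edge 0: (5.5,16.5)→(7.5,13)  cross = 5.5·13 − 7.5·16.5 = -52.2500; (r_i+r_j)·cross = 13·-52.2500 = -679.2500
edge 1: (7.5,13)→(19,8.5)  cross = 7.5·8.5 − 19·13 = -183.2500; (r_i+r_j)·cross = 26.5·-183.2500 = -4856.1250
edge 2: (19,8.5)→(13.5,39.5)  cross = 19·39.5 − 13.5·8.5 = 635.7500; (r_i+r_j)·cross = 32.5·635.7500 = 20661.8750
edge 3: (13.5,39.5)→(5.5,16.5)  cross = 13.5·16.5 − 5.5·39.5 = 5.5000; (r_i+r_j)·cross = 19·5.5000 = 104.5000
Σcross = 405.7500 → A = |Σcross|/2 = 202.8750 mm²
Σ(r_i+r_j)·cross = 15231.0000 → first moment M = |Σ|/6 = 2538.5000
R_c = M/A = 2538.5000/202.8750 = 12.5126 mm
θ = 229° = 3.996804 rad
V = θ·R_c·A = 3.996804·12.5126·202.8750 = 10145.887 mm³

Volume = 10145.887 mm³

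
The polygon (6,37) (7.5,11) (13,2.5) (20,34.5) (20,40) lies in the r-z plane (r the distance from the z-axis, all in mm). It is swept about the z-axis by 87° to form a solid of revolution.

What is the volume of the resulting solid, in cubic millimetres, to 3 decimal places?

Profile (r,z), 5 vertices: (6,37) (7.5,11) (13,2.5) (20,34.5) (20,40)
edge 0: (6,37)→(7.5,11)  cross = 6·11 − 7.5·37 = -211.5000; (r_i+r_j)·cross = 13.5·-211.5000 = -2855.2500
edge 1: (7.5,11)→(13,2.5)  cross = 7.5·2.5 − 13·11 = -124.2500; (r_i+r_j)·cross = 20.5·-124.2500 = -2547.1250
edge 2: (13,2.5)→(20,34.5)  cross = 13·34.5 − 20·2.5 = 398.5000; (r_i+r_j)·cross = 33·398.5000 = 13150.5000
edge 3: (20,34.5)→(20,40)  cross = 20·40 − 20·34.5 = 110.0000; (r_i+r_j)·cross = 40·110.0000 = 4400.0000
edge 4: (20,40)→(6,37)  cross = 20·37 − 6·40 = 500.0000; (r_i+r_j)·cross = 26·500.0000 = 13000.0000
Σcross = 672.7500 → A = |Σcross|/2 = 336.3750 mm²
Σ(r_i+r_j)·cross = 25148.1250 → first moment M = |Σ|/6 = 4191.3542
R_c = M/A = 4191.3542/336.3750 = 12.4604 mm
θ = 87° = 1.518436 rad
V = θ·R_c·A = 1.518436·12.4604·336.3750 = 6364.305 mm³

Volume = 6364.305 mm³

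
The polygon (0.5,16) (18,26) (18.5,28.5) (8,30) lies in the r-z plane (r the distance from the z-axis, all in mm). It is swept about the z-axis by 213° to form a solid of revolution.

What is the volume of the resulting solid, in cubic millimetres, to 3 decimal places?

Profile (r,z), 4 vertices: (0.5,16) (18,26) (18.5,28.5) (8,30)
edge 0: (0.5,16)→(18,26)  cross = 0.5·26 − 18·16 = -275.0000; (r_i+r_j)·cross = 18.5·-275.0000 = -5087.5000
edge 1: (18,26)→(18.5,28.5)  cross = 18·28.5 − 18.5·26 = 32.0000; (r_i+r_j)·cross = 36.5·32.0000 = 1168.0000
edge 2: (18.5,28.5)→(8,30)  cross = 18.5·30 − 8·28.5 = 327.0000; (r_i+r_j)·cross = 26.5·327.0000 = 8665.5000
edge 3: (8,30)→(0.5,16)  cross = 8·16 − 0.5·30 = 113.0000; (r_i+r_j)·cross = 8.5·113.0000 = 960.5000
Σcross = 197.0000 → A = |Σcross|/2 = 98.5000 mm²
Σ(r_i+r_j)·cross = 5706.5000 → first moment M = |Σ|/6 = 951.0833
R_c = M/A = 951.0833/98.5000 = 9.6557 mm
θ = 213° = 3.717551 rad
V = θ·R_c·A = 3.717551·9.6557·98.5000 = 3535.701 mm³

Volume = 3535.701 mm³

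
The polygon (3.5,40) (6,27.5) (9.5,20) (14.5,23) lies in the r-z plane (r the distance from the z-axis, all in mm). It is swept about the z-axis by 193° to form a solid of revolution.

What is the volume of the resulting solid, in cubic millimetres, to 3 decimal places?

Volume = 2088.461 mm³

Profile (r,z), 4 vertices: (3.5,40) (6,27.5) (9.5,20) (14.5,23)
edge 0: (3.5,40)→(6,27.5)  cross = 3.5·27.5 − 6·40 = -143.7500; (r_i+r_j)·cross = 9.5·-143.7500 = -1365.6250
edge 1: (6,27.5)→(9.5,20)  cross = 6·20 − 9.5·27.5 = -141.2500; (r_i+r_j)·cross = 15.5·-141.2500 = -2189.3750
edge 2: (9.5,20)→(14.5,23)  cross = 9.5·23 − 14.5·20 = -71.5000; (r_i+r_j)·cross = 24·-71.5000 = -1716.0000
edge 3: (14.5,23)→(3.5,40)  cross = 14.5·40 − 3.5·23 = 499.5000; (r_i+r_j)·cross = 18·499.5000 = 8991.0000
Σcross = 143.0000 → A = |Σcross|/2 = 71.5000 mm²
Σ(r_i+r_j)·cross = 3720.0000 → first moment M = |Σ|/6 = 620.0000
R_c = M/A = 620.0000/71.5000 = 8.6713 mm
θ = 193° = 3.368485 rad
V = θ·R_c·A = 3.368485·8.6713·71.5000 = 2088.461 mm³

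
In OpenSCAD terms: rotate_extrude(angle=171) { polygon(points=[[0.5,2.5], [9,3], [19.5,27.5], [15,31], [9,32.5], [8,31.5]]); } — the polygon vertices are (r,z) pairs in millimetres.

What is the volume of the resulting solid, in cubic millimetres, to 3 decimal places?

Volume = 8580.786 mm³

Profile (r,z), 6 vertices: (0.5,2.5) (9,3) (19.5,27.5) (15,31) (9,32.5) (8,31.5)
edge 0: (0.5,2.5)→(9,3)  cross = 0.5·3 − 9·2.5 = -21.0000; (r_i+r_j)·cross = 9.5·-21.0000 = -199.5000
edge 1: (9,3)→(19.5,27.5)  cross = 9·27.5 − 19.5·3 = 189.0000; (r_i+r_j)·cross = 28.5·189.0000 = 5386.5000
edge 2: (19.5,27.5)→(15,31)  cross = 19.5·31 − 15·27.5 = 192.0000; (r_i+r_j)·cross = 34.5·192.0000 = 6624.0000
edge 3: (15,31)→(9,32.5)  cross = 15·32.5 − 9·31 = 208.5000; (r_i+r_j)·cross = 24·208.5000 = 5004.0000
edge 4: (9,32.5)→(8,31.5)  cross = 9·31.5 − 8·32.5 = 23.5000; (r_i+r_j)·cross = 17·23.5000 = 399.5000
edge 5: (8,31.5)→(0.5,2.5)  cross = 8·2.5 − 0.5·31.5 = 4.2500; (r_i+r_j)·cross = 8.5·4.2500 = 36.1250
Σcross = 596.2500 → A = |Σcross|/2 = 298.1250 mm²
Σ(r_i+r_j)·cross = 17250.6250 → first moment M = |Σ|/6 = 2875.1042
R_c = M/A = 2875.1042/298.1250 = 9.6440 mm
θ = 171° = 2.984513 rad
V = θ·R_c·A = 2.984513·9.6440·298.1250 = 8580.786 mm³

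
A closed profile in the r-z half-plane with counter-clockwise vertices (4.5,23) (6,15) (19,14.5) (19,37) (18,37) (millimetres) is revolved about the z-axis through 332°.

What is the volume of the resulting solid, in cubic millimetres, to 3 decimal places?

Profile (r,z), 5 vertices: (4.5,23) (6,15) (19,14.5) (19,37) (18,37)
edge 0: (4.5,23)→(6,15)  cross = 4.5·15 − 6·23 = -70.5000; (r_i+r_j)·cross = 10.5·-70.5000 = -740.2500
edge 1: (6,15)→(19,14.5)  cross = 6·14.5 − 19·15 = -198.0000; (r_i+r_j)·cross = 25·-198.0000 = -4950.0000
edge 2: (19,14.5)→(19,37)  cross = 19·37 − 19·14.5 = 427.5000; (r_i+r_j)·cross = 38·427.5000 = 16245.0000
edge 3: (19,37)→(18,37)  cross = 19·37 − 18·37 = 37.0000; (r_i+r_j)·cross = 37·37.0000 = 1369.0000
edge 4: (18,37)→(4.5,23)  cross = 18·23 − 4.5·37 = 247.5000; (r_i+r_j)·cross = 22.5·247.5000 = 5568.7500
Σcross = 443.5000 → A = |Σcross|/2 = 221.7500 mm²
Σ(r_i+r_j)·cross = 17492.5000 → first moment M = |Σ|/6 = 2915.4167
R_c = M/A = 2915.4167/221.7500 = 13.1473 mm
θ = 332° = 5.794493 rad
V = θ·R_c·A = 5.794493·13.1473·221.7500 = 16893.362 mm³

Volume = 16893.362 mm³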